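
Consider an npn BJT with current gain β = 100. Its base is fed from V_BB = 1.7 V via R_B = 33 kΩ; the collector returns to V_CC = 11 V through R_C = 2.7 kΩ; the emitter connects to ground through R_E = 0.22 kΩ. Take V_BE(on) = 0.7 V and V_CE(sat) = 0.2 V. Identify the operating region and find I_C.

Assume active. Base-emitter loop: I_B = (V_BB − V_BE)/(R_B + (β+1)R_E) = (1.7 − 0.7)/(33 + 101×0.22) = 0.0181 mA.
I_C = β·I_B = 100×0.0181 = 1.81 mA.
V_CE = V_CC − I_C·R_C − I_E·R_E = 11 − 1.81×2.7 − 1.83×0.22 = 5.71 V > V_CE(sat), so the active-region assumption holds.

active; I_C ≈ 1.8 mA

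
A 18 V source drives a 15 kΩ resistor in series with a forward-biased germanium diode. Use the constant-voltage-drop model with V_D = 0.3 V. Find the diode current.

KVL around the loop: 18 = V_D + I·R = 0.3 + I × 15 kΩ.
So I = (18 − 0.3) / 15 kΩ = 17.7 / 15 = 1.18 mA.

I ≈ 1.2 mA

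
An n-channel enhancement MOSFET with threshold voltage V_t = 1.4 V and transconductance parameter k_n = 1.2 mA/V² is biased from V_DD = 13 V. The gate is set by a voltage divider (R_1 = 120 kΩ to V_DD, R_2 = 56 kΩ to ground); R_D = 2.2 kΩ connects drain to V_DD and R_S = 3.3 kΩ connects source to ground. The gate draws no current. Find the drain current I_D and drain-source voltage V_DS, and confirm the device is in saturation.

V_G = V_DD·R_2/(R_1+R_2) = 13×56/176 = 4.14 V.
Assume saturation: I_D = (k_n/2)(V_GS − V_t)² with V_GS = V_G − I_D·R_S = 4.14 − 3.3·I_D.
Substituting gives 6.53·I_D² − 11.8·I_D + 4.49 = 0, with roots I_D = 0.541 or 1.27 mA.
The root I_D = 1.27 mA gives V_GS = -0.0549 V ≤ V_t, so take I_D = 0.541 mA.
Then V_GS = 2.35 V and V_DS = V_DD − I_D(R_D+R_S) = 13 − 0.541×5.5 = 10 V.
Saturation requires V_DS ≥ V_GS − V_t = 0.95 V; 10 ≥ 0.95 ✓.

I_D ≈ 0.54 mA, V_DS ≈ 10 V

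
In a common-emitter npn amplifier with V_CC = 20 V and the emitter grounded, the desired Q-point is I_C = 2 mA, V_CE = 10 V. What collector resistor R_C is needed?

R_C ≈ 5 kΩ

Collector loop: V_CC = I_C·R_C + V_CE.
R_C = (V_CC − V_CE)/I_C = (20 − 10)/2 = 5 kΩ.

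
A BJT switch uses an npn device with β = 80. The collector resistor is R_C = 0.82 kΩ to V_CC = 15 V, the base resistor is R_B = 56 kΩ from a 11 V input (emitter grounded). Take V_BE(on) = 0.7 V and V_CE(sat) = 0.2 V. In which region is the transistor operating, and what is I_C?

active; I_C ≈ 15 mA

Assume active. Base-emitter loop: I_B = (V_BB − V_BE)/R_B = (11 − 0.7)/56 = 0.184 mA.
I_C = β·I_B = 80×0.184 = 14.7 mA.
V_CE = V_CC − I_C·R_C = 15 − 14.7×0.82 = 2.93 V > V_CE(sat), so the active-region assumption holds.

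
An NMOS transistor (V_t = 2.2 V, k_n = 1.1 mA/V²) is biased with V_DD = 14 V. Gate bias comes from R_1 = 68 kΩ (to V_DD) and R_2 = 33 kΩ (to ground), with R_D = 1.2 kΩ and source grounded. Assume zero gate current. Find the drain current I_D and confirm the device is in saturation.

I_D ≈ 3.1 mA

V_G = V_DD·R_2/(R_1+R_2) = 14×33/101 = 4.57 V. With the source grounded, V_GS = V_G = 4.57 V.
Assume saturation: I_D = (k_n/2)(V_GS − V_t)² = (1.1/2)×(4.57 − 2.2)² = 0.55×2.37² = 3.1 mA.
V_DS = V_DD − I_D·R_D = 14 − 3.1×1.2 = 10.3 V.
Saturation requires V_DS ≥ V_GS − V_t = 2.37 V; 10.3 ≥ 2.37 ✓.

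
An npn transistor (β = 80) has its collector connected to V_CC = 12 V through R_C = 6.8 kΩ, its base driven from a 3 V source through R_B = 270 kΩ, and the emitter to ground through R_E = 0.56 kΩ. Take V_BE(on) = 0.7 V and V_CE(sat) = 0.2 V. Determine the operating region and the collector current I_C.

Assume active. Base-emitter loop: I_B = (V_BB − V_BE)/(R_B + (β+1)R_E) = (3 − 0.7)/(270 + 81×0.56) = 0.00729 mA.
I_C = β·I_B = 80×0.00729 = 0.583 mA.
V_CE = V_CC − I_C·R_C − I_E·R_E = 12 − 0.583×6.8 − 0.591×0.56 = 7.7 V > V_CE(sat), so the active-region assumption holds.

active; I_C ≈ 0.58 mA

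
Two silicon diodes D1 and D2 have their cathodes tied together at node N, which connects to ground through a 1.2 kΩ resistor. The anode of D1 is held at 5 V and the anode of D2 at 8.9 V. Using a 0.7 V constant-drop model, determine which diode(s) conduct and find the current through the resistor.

Assume both conduct. Then node N would need to be at both 5−0.7 = 4.3 V and 8.9−0.7 = 8.2 V, which is impossible.
Assume only D2 conducts: V_N = 8.9 − 0.7 = 8.2 V, so I_R = 8.2/1.2 = 6.83 mA.
Check D1: its anode-to-cathode voltage is 5 − 8.2 = -3.2 V < 0.7 V, so it is off. The assumption is consistent.

Only D2 conducts; I_R ≈ 6.8 mA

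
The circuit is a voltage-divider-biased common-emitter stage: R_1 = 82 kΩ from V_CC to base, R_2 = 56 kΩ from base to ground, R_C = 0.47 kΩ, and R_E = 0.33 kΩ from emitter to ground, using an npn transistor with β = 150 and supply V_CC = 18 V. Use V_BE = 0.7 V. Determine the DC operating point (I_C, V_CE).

Thevenize the base divider: V_Th = V_CC·R_2/(R_1+R_2) = 18×56/138 = 7.3 V, R_Th = R_1‖R_2 = 33.3 kΩ.
Base-emitter loop: V_Th = I_B·R_Th + V_BE + (β+1)I_B·R_E, so I_B = (7.3 − 0.7) / (33.3 + 151×0.33) = 0.0795 mA.
I_C = β·I_B = 150×0.0795 = 11.9 mA, and I_E = (β+1)I_B = 12 mA.
V_CE = V_CC − I_C·R_C − I_E·R_E = 18 − 11.9×0.47 − 12×0.33 = 8.44 V.
V_CE = 8.44 V > 0.2 V confirms active-region operation.

I_C ≈ 12 mA, V_CE ≈ 8.4 V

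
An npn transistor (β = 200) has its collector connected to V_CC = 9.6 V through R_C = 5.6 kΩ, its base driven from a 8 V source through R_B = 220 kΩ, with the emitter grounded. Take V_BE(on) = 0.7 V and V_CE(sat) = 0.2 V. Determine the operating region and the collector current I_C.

Assume active: I_B = (8 − 0.7)/220 = 0.0332 mA, giving I_C = β·I_B = 6.64 mA.
But then V_CE = 9.6 − 6.64×5.6 = -27.6 V < V_CE(sat) = 0.2 V — impossible in the active region.
So the transistor is saturated. With V_CE = 0.2 V, I_C = (V_CC − 0.2)/R_C = 9.4/5.6 = 1.68 mA.
Check: β·I_B = 6.64 mA > I_C = 1.68 mA, confirming saturation.

saturation; I_C ≈ 1.7 mA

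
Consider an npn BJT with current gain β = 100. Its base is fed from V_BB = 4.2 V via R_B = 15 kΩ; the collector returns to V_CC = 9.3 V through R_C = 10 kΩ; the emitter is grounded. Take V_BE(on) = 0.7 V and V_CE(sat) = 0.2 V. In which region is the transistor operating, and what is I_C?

saturation; I_C ≈ 0.91 mA

Assume active: I_B = (4.2 − 0.7)/15 = 0.233 mA, giving I_C = β·I_B = 23.3 mA.
But then V_CE = 9.3 − 23.3×10 = -224 V < V_CE(sat) = 0.2 V — impossible in the active region.
So the transistor is saturated. With V_CE = 0.2 V, I_C = (V_CC − 0.2)/R_C = 9.1/10 = 0.91 mA.
Check: β·I_B = 23.3 mA > I_C = 0.91 mA, confirming saturation.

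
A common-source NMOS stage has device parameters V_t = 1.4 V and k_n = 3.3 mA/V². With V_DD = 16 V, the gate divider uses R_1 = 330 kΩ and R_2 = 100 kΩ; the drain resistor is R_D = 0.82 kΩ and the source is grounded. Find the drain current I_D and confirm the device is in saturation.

I_D ≈ 8.9 mA

V_G = V_DD·R_2/(R_1+R_2) = 16×100/430 = 3.72 V. With the source grounded, V_GS = V_G = 3.72 V.
Assume saturation: I_D = (k_n/2)(V_GS − V_t)² = (3.3/2)×(3.72 − 1.4)² = 1.65×2.32² = 8.89 mA.
V_DS = V_DD − I_D·R_D = 16 − 8.89×0.82 = 8.71 V.
Saturation requires V_DS ≥ V_GS − V_t = 2.32 V; 8.71 ≥ 2.32 ✓.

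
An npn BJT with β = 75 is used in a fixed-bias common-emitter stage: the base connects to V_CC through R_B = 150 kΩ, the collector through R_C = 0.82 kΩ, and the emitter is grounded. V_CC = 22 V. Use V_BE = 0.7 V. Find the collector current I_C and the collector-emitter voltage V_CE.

I_C ≈ 11 mA, V_CE ≈ 13 V

Base loop: V_CC = I_B·R_B + V_BE, so I_B = (22 − 0.7)/150 kΩ = 0.142 mA.
In the active region I_C = β·I_B = 75 × 0.142 = 10.7 mA.
Collector loop: V_CE = V_CC − I_C·R_C = 22 − 10.7×0.82 = 13.3 V.
Since V_CE = 13.3 V > V_CE(sat) ≈ 0.2 V, the transistor is in the active region as assumed.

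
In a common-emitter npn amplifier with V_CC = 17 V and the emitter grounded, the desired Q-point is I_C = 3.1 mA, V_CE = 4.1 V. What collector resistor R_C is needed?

R_C ≈ 4.2 kΩ

Collector loop: V_CC = I_C·R_C + V_CE.
R_C = (V_CC − V_CE)/I_C = (17 − 4.1)/3.1 = 4.16 kΩ.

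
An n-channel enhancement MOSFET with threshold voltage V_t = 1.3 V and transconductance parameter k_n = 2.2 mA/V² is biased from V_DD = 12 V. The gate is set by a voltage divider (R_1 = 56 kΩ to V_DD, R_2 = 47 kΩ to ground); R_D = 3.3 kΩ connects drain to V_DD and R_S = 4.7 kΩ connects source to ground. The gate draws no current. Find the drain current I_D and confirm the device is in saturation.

I_D ≈ 0.72 mA

V_G = V_DD·R_2/(R_1+R_2) = 12×47/103 = 5.48 V.
Assume saturation: I_D = (k_n/2)(V_GS − V_t)² with V_GS = V_G − I_D·R_S = 5.48 − 4.7·I_D.
Substituting gives 24.3·I_D² − 44.2·I_D + 19.2 = 0, with roots I_D = 0.717 or 1.1 mA.
The root I_D = 1.1 mA gives V_GS = 0.299 V ≤ V_t, so take I_D = 0.717 mA.
Then V_GS = 2.11 V and V_DS = V_DD − I_D(R_D+R_S) = 12 − 0.717×8 = 6.27 V.
Saturation requires V_DS ≥ V_GS − V_t = 0.807 V; 6.27 ≥ 0.807 ✓.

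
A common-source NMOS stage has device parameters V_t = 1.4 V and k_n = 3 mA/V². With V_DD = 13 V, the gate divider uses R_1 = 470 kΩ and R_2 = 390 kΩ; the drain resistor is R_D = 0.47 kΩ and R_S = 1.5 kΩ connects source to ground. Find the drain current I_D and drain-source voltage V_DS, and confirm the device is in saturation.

V_G = V_DD·R_2/(R_1+R_2) = 13×390/860 = 5.9 V.
Assume saturation: I_D = (k_n/2)(V_GS − V_t)² with V_GS = V_G − I_D·R_S = 5.9 − 1.5·I_D.
Substituting gives 3.38·I_D² − 21.2·I_D + 30.3 = 0, with roots I_D = 2.19 or 4.1 mA.
The root I_D = 4.1 mA gives V_GS = -0.253 V ≤ V_t, so take I_D = 2.19 mA.
Then V_GS = 2.61 V and V_DS = V_DD − I_D(R_D+R_S) = 13 − 2.19×1.97 = 8.68 V.
Saturation requires V_DS ≥ V_GS − V_t = 1.21 V; 8.68 ≥ 1.21 ✓.

I_D ≈ 2.2 mA, V_DS ≈ 8.7 V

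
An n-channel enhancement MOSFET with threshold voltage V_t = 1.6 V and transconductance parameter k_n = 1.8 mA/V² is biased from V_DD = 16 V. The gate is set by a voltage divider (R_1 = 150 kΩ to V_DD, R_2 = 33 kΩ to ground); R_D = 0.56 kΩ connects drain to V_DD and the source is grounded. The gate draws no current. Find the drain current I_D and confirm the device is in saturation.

V_G = V_DD·R_2/(R_1+R_2) = 16×33/183 = 2.89 V. With the source grounded, V_GS = V_G = 2.89 V.
Assume saturation: I_D = (k_n/2)(V_GS − V_t)² = (1.8/2)×(2.89 − 1.6)² = 0.9×1.29² = 1.49 mA.
V_DS = V_DD − I_D·R_D = 16 − 1.49×0.56 = 15.2 V.
Saturation requires V_DS ≥ V_GS − V_t = 1.29 V; 15.2 ≥ 1.29 ✓.

I_D ≈ 1.5 mA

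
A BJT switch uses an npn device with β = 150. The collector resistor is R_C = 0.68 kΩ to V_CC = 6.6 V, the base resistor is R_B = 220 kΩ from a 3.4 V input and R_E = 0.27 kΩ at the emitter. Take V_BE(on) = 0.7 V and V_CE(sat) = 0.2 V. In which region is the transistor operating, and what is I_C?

Assume active. Base-emitter loop: I_B = (V_BB − V_BE)/(R_B + (β+1)R_E) = (3.4 − 0.7)/(220 + 151×0.27) = 0.0104 mA.
I_C = β·I_B = 150×0.0104 = 1.55 mA.
V_CE = V_CC − I_C·R_C − I_E·R_E = 6.6 − 1.55×0.68 − 1.56×0.27 = 5.12 V > V_CE(sat), so the active-region assumption holds.

active; I_C ≈ 1.6 mA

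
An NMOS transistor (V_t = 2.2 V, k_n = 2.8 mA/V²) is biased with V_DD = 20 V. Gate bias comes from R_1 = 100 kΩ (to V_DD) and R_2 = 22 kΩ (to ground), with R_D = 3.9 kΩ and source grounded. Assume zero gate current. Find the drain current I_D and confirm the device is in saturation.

I_D ≈ 2.8 mA

V_G = V_DD·R_2/(R_1+R_2) = 20×22/122 = 3.61 V. With the source grounded, V_GS = V_G = 3.61 V.
Assume saturation: I_D = (k_n/2)(V_GS − V_t)² = (2.8/2)×(3.61 − 2.2)² = 1.4×1.41² = 2.77 mA.
V_DS = V_DD − I_D·R_D = 20 − 2.77×3.9 = 9.2 V.
Saturation requires V_DS ≥ V_GS − V_t = 1.41 V; 9.2 ≥ 1.41 ✓.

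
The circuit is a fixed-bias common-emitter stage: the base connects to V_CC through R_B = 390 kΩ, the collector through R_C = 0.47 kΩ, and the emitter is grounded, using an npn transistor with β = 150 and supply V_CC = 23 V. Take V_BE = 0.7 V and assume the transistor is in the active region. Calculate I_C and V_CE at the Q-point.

I_C ≈ 8.6 mA, V_CE ≈ 19 V

Base loop: V_CC = I_B·R_B + V_BE, so I_B = (23 − 0.7)/390 kΩ = 0.0572 mA.
In the active region I_C = β·I_B = 150 × 0.0572 = 8.58 mA.
Collector loop: V_CE = V_CC − I_C·R_C = 23 − 8.58×0.47 = 19 V.
Since V_CE = 19 V > V_CE(sat) ≈ 0.2 V, the transistor is in the active region as assumed.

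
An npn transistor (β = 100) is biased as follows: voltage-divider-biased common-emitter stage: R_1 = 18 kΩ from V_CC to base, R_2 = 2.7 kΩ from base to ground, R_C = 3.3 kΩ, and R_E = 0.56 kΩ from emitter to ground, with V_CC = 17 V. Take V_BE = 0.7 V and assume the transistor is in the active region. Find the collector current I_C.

I_C ≈ 2.6 mA

Thevenize the base divider: V_Th = V_CC·R_2/(R_1+R_2) = 17×2.7/20.7 = 2.22 V, R_Th = R_1‖R_2 = 2.35 kΩ.
Base-emitter loop: V_Th = I_B·R_Th + V_BE + (β+1)I_B·R_E, so I_B = (2.22 − 0.7) / (2.35 + 101×0.56) = 0.0258 mA.
I_C = β·I_B = 100×0.0258 = 2.58 mA, and I_E = (β+1)I_B = 2.6 mA.
V_CE = V_CC − I_C·R_C − I_E·R_E = 17 − 2.58×3.3 − 2.6×0.56 = 7.04 V.
V_CE = 7.04 V > 0.2 V confirms active-region operation.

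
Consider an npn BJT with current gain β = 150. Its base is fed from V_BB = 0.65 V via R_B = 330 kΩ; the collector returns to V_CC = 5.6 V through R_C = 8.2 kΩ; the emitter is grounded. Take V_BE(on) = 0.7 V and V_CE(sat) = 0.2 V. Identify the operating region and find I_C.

V_BB = 0.65 V ≤ V_BE(on) = 0.7 V, so the base-emitter junction is not forward biased.
The transistor is in cutoff: I_B = I_C = 0.

cutoff; I_C ≈ 0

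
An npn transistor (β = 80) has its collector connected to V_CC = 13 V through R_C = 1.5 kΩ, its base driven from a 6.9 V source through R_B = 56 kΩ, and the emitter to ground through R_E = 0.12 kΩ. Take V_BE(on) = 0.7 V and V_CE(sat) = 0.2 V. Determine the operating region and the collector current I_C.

Assume active. Base-emitter loop: I_B = (V_BB − V_BE)/(R_B + (β+1)R_E) = (6.9 − 0.7)/(56 + 81×0.12) = 0.0943 mA.
I_C = β·I_B = 80×0.0943 = 7.55 mA.
V_CE = V_CC − I_C·R_C − I_E·R_E = 13 − 7.55×1.5 − 7.64×0.12 = 0.762 V > V_CE(sat), so the active-region assumption holds.

active; I_C ≈ 7.5 mA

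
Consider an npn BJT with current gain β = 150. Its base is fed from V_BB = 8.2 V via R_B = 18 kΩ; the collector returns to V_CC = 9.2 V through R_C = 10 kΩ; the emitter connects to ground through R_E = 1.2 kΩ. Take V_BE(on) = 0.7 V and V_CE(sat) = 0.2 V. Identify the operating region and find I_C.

saturation; I_C ≈ 0.77 mA

Assume active: I_B = (8.2 − 0.7)/(18 + 151×1.2) = 0.0377 mA, I_C = β·I_B = 5.65 mA.
Then V_CE = 9.2 − 5.65×10 − 5.69×1.2 = -54.1 V < 0.2 V — the active assumption fails.
Re-solve with V_CE = 0.2 V. KCL at the emitter: V_E/R_E = (V_BB−0.7−V_E)/R_B + (V_CC−0.2−V_E)/R_C, giving V_E = 1.33 V.
I_C = (V_CC − 0.2 − V_E)/R_C = (9 − 1.33)/10 = 0.767 mA.
Check: I_B = (7.5 − 1.33)/18 = 0.343 mA, and β·I_B = 51.4 mA > I_C, confirming saturation.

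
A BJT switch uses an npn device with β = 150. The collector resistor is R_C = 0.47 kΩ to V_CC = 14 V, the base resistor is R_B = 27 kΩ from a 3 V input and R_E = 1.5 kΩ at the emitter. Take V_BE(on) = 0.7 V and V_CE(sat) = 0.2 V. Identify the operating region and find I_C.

Assume active. Base-emitter loop: I_B = (V_BB − V_BE)/(R_B + (β+1)R_E) = (3 − 0.7)/(27 + 151×1.5) = 0.00907 mA.
I_C = β·I_B = 150×0.00907 = 1.36 mA.
V_CE = V_CC − I_C·R_C − I_E·R_E = 14 − 1.36×0.47 − 1.37×1.5 = 11.3 V > V_CE(sat), so the active-region assumption holds.

active; I_C ≈ 1.4 mA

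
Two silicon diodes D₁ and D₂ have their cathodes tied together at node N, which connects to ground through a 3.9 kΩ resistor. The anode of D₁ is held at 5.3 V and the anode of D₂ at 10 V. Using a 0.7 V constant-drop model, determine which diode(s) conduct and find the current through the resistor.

Only D₂ conducts; I_R ≈ 2.4 mA

Assume both conduct. Then node N would need to be at both 5.3−0.7 = 4.6 V and 10−0.7 = 9.3 V, which is impossible.
Assume only D₂ conducts: V_N = 10 − 0.7 = 9.3 V, so I_R = 9.3/3.9 = 2.38 mA.
Check D₁: its anode-to-cathode voltage is 5.3 − 9.3 = -4 V < 0.7 V, so it is off. The assumption is consistent.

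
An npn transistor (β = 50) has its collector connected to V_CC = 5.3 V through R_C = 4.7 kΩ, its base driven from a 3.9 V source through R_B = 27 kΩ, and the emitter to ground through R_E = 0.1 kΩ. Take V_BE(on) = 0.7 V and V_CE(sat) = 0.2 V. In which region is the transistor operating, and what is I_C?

Assume active: I_B = (3.9 − 0.7)/(27 + 51×0.1) = 0.0997 mA, I_C = β·I_B = 4.98 mA.
Then V_CE = 5.3 − 4.98×4.7 − 5.08×0.1 = -18.6 V < 0.2 V — the active assumption fails.
Re-solve with V_CE = 0.2 V. KCL at the emitter: V_E/R_E = (V_BB−0.7−V_E)/R_B + (V_CC−0.2−V_E)/R_C, giving V_E = 0.117 V.
I_C = (V_CC − 0.2 − V_E)/R_C = (5.1 − 0.117)/4.7 = 1.06 mA.
Check: I_B = (3.2 − 0.117)/27 = 0.114 mA, and β·I_B = 5.71 mA > I_C, confirming saturation.

saturation; I_C ≈ 1.1 mA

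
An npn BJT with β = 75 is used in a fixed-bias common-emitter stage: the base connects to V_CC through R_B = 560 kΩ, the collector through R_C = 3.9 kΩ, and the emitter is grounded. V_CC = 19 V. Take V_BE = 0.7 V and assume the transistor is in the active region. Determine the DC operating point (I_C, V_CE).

I_C ≈ 2.5 mA, V_CE ≈ 9.4 V

Base loop: V_CC = I_B·R_B + V_BE, so I_B = (19 − 0.7)/560 kΩ = 0.0327 mA.
In the active region I_C = β·I_B = 75 × 0.0327 = 2.45 mA.
Collector loop: V_CE = V_CC − I_C·R_C = 19 − 2.45×3.9 = 9.44 V.
Since V_CE = 9.44 V > V_CE(sat) ≈ 0.2 V, the transistor is in the active region as assumed.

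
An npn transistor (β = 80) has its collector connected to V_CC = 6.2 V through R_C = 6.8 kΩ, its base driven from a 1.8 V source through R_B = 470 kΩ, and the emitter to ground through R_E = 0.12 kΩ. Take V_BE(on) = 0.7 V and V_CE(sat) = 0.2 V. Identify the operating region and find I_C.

active; I_C ≈ 0.18 mA

Assume active. Base-emitter loop: I_B = (V_BB − V_BE)/(R_B + (β+1)R_E) = (1.8 − 0.7)/(470 + 81×0.12) = 0.00229 mA.
I_C = β·I_B = 80×0.00229 = 0.183 mA.
V_CE = V_CC − I_C·R_C − I_E·R_E = 6.2 − 0.183×6.8 − 0.186×0.12 = 4.93 V > V_CE(sat), so the active-region assumption holds.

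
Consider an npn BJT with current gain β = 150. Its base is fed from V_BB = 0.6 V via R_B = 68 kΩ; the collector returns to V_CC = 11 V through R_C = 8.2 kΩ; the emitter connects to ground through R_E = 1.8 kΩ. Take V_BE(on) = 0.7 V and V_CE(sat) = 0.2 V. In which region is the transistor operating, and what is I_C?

V_BB = 0.6 V ≤ V_BE(on) = 0.7 V, so the base-emitter junction is not forward biased.
The transistor is in cutoff: I_B = I_C = 0.

cutoff; I_C ≈ 0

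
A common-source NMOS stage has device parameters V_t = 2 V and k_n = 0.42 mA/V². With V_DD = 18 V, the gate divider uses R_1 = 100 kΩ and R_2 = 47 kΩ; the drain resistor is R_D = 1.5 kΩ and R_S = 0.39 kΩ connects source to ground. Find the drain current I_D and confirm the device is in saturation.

I_D ≈ 1.9 mA

V_G = V_DD·R_2/(R_1+R_2) = 18×47/147 = 5.76 V.
Assume saturation: I_D = (k_n/2)(V_GS − V_t)² with V_GS = V_G − I_D·R_S = 5.76 − 0.39·I_D.
Substituting gives 0.0319·I_D² − 1.62·I_D + 2.96 = 0, with roots I_D = 1.91 or 48.7 mA.
The root I_D = 48.7 mA gives V_GS = -13.2 V ≤ V_t, so take I_D = 1.91 mA.
Then V_GS = 5.01 V and V_DS = V_DD − I_D(R_D+R_S) = 18 − 1.91×1.89 = 14.4 V.
Saturation requires V_DS ≥ V_GS − V_t = 3.01 V; 14.4 ≥ 3.01 ✓.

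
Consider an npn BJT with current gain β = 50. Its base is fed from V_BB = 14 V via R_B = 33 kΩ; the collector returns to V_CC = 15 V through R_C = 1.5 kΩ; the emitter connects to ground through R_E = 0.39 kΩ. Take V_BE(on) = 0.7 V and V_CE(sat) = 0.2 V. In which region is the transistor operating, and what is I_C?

Assume active: I_B = (14 − 0.7)/(33 + 51×0.39) = 0.251 mA, I_C = β·I_B = 12.6 mA.
Then V_CE = 15 − 12.6×1.5 − 12.8×0.39 = -8.86 V < 0.2 V — the active assumption fails.
Re-solve with V_CE = 0.2 V. KCL at the emitter: V_E/R_E = (V_BB−0.7−V_E)/R_B + (V_CC−0.2−V_E)/R_C, giving V_E = 3.15 V.
I_C = (V_CC − 0.2 − V_E)/R_C = (14.8 − 3.15)/1.5 = 7.77 mA.
Check: I_B = (13.3 − 3.15)/33 = 0.308 mA, and β·I_B = 15.4 mA > I_C, confirming saturation.

saturation; I_C ≈ 7.8 mA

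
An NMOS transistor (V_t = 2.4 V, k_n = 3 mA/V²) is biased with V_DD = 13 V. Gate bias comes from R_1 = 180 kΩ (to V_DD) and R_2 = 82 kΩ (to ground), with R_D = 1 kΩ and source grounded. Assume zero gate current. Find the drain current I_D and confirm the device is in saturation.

V_G = V_DD·R_2/(R_1+R_2) = 13×82/262 = 4.07 V. With the source grounded, V_GS = V_G = 4.07 V.
Assume saturation: I_D = (k_n/2)(V_GS − V_t)² = (3/2)×(4.07 − 2.4)² = 1.5×1.67² = 4.18 mA.
V_DS = V_DD − I_D·R_D = 13 − 4.18×1 = 8.82 V.
Saturation requires V_DS ≥ V_GS − V_t = 1.67 V; 8.82 ≥ 1.67 ✓.

I_D ≈ 4.2 mA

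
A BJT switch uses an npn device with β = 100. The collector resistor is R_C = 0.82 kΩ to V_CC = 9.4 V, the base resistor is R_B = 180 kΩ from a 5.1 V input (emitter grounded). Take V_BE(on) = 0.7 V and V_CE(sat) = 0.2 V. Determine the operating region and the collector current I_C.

Assume active. Base-emitter loop: I_B = (V_BB − V_BE)/R_B = (5.1 − 0.7)/180 = 0.0244 mA.
I_C = β·I_B = 100×0.0244 = 2.44 mA.
V_CE = V_CC − I_C·R_C = 9.4 − 2.44×0.82 = 7.4 V > V_CE(sat), so the active-region assumption holds.

active; I_C ≈ 2.4 mA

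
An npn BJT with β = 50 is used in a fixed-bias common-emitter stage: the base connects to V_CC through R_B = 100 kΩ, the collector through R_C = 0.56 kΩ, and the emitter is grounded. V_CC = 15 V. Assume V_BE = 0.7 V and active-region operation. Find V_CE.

V_CE ≈ 11 V

Base loop: V_CC = I_B·R_B + V_BE, so I_B = (15 − 0.7)/100 kΩ = 0.143 mA.
In the active region I_C = β·I_B = 50 × 0.143 = 7.15 mA.
Collector loop: V_CE = V_CC − I_C·R_C = 15 − 7.15×0.56 = 11 V.
Since V_CE = 11 V > V_CE(sat) ≈ 0.2 V, the transistor is in the active region as assumed.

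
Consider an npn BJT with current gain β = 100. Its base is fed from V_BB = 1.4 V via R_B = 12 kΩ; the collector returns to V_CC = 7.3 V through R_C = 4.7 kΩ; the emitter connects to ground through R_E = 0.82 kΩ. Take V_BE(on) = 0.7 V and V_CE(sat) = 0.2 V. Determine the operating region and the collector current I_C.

active; I_C ≈ 0.74 mA

Assume active. Base-emitter loop: I_B = (V_BB − V_BE)/(R_B + (β+1)R_E) = (1.4 − 0.7)/(12 + 101×0.82) = 0.00738 mA.
I_C = β·I_B = 100×0.00738 = 0.738 mA.
V_CE = V_CC − I_C·R_C − I_E·R_E = 7.3 − 0.738×4.7 − 0.746×0.82 = 3.22 V > V_CE(sat), so the active-region assumption holds.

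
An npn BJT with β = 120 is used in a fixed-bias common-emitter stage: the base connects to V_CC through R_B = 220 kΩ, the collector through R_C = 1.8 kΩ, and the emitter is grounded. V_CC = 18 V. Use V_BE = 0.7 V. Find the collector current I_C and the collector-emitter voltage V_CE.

Base loop: V_CC = I_B·R_B + V_BE, so I_B = (18 − 0.7)/220 kΩ = 0.0786 mA.
In the active region I_C = β·I_B = 120 × 0.0786 = 9.44 mA.
Collector loop: V_CE = V_CC − I_C·R_C = 18 − 9.44×1.8 = 1.01 V.
Since V_CE = 1.01 V > V_CE(sat) ≈ 0.2 V, the transistor is in the active region as assumed.

I_C ≈ 9.4 mA, V_CE ≈ 1 V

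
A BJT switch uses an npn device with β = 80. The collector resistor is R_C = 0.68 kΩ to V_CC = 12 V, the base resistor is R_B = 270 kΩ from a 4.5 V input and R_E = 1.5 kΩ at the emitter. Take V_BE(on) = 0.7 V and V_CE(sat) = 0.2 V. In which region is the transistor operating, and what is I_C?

active; I_C ≈ 0.78 mA

Assume active. Base-emitter loop: I_B = (V_BB − V_BE)/(R_B + (β+1)R_E) = (4.5 − 0.7)/(270 + 81×1.5) = 0.00971 mA.
I_C = β·I_B = 80×0.00971 = 0.777 mA.
V_CE = V_CC − I_C·R_C − I_E·R_E = 12 − 0.777×0.68 − 0.786×1.5 = 10.3 V > V_CE(sat), so the active-region assumption holds.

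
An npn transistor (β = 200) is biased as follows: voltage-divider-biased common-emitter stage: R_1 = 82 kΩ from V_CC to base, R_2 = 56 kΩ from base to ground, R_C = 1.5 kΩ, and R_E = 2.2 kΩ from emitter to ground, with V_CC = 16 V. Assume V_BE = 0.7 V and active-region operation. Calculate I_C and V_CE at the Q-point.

I_C ≈ 2.4 mA, V_CE ≈ 7 V

Thevenize the base divider: V_Th = V_CC·R_2/(R_1+R_2) = 16×56/138 = 6.49 V, R_Th = R_1‖R_2 = 33.3 kΩ.
Base-emitter loop: V_Th = I_B·R_Th + V_BE + (β+1)I_B·R_E, so I_B = (6.49 − 0.7) / (33.3 + 201×2.2) = 0.0122 mA.
I_C = β·I_B = 200×0.0122 = 2.44 mA, and I_E = (β+1)I_B = 2.45 mA.
V_CE = V_CC − I_C·R_C − I_E·R_E = 16 − 2.44×1.5 − 2.45×2.2 = 6.96 V.
V_CE = 6.96 V > 0.2 V confirms active-region operation.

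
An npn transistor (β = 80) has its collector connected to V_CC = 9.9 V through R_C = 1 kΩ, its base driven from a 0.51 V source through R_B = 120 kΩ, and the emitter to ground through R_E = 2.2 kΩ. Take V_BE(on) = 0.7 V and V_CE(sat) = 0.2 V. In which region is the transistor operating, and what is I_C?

V_BB = 0.51 V ≤ V_BE(on) = 0.7 V, so the base-emitter junction is not forward biased.
The transistor is in cutoff: I_B = I_C = 0.

cutoff; I_C ≈ 0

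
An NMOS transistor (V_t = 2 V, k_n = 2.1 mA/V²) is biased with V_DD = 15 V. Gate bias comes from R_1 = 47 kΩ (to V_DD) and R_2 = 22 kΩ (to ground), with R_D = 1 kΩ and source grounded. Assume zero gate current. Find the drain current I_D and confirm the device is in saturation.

V_G = V_DD·R_2/(R_1+R_2) = 15×22/69 = 4.78 V. With the source grounded, V_GS = V_G = 4.78 V.
Assume saturation: I_D = (k_n/2)(V_GS − V_t)² = (2.1/2)×(4.78 − 2)² = 1.05×2.78² = 8.13 mA.
V_DS = V_DD − I_D·R_D = 15 − 8.13×1 = 6.87 V.
Saturation requires V_DS ≥ V_GS − V_t = 2.78 V; 6.87 ≥ 2.78 ✓.

I_D ≈ 8.1 mA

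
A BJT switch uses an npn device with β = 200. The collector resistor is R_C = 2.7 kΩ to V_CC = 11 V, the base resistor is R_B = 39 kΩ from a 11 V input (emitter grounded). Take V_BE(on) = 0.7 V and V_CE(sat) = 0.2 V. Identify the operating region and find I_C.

Assume active: I_B = (11 − 0.7)/39 = 0.264 mA, giving I_C = β·I_B = 52.8 mA.
But then V_CE = 11 − 52.8×2.7 = -132 V < V_CE(sat) = 0.2 V — impossible in the active region.
So the transistor is saturated. With V_CE = 0.2 V, I_C = (V_CC − 0.2)/R_C = 10.8/2.7 = 4 mA.
Check: β·I_B = 52.8 mA > I_C = 4 mA, confirming saturation.

saturation; I_C ≈ 4 mA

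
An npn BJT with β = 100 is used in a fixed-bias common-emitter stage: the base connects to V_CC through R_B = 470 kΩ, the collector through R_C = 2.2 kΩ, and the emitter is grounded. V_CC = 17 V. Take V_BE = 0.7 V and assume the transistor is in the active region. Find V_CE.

Base loop: V_CC = I_B·R_B + V_BE, so I_B = (17 − 0.7)/470 kΩ = 0.0347 mA.
In the active region I_C = β·I_B = 100 × 0.0347 = 3.47 mA.
Collector loop: V_CE = V_CC − I_C·R_C = 17 − 3.47×2.2 = 9.37 V.
Since V_CE = 9.37 V > V_CE(sat) ≈ 0.2 V, the transistor is in the active region as assumed.

V_CE ≈ 9.4 V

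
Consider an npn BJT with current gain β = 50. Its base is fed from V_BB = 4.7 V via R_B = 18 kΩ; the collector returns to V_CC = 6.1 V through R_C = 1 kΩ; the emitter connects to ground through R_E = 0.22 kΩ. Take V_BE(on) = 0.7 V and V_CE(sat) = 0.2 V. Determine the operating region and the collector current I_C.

Assume active: I_B = (4.7 − 0.7)/(18 + 51×0.22) = 0.137 mA, I_C = β·I_B = 6.84 mA.
Then V_CE = 6.1 − 6.84×1 − 6.98×0.22 = -2.28 V < 0.2 V — the active assumption fails.
Re-solve with V_CE = 0.2 V. KCL at the emitter: V_E/R_E = (V_BB−0.7−V_E)/R_B + (V_CC−0.2−V_E)/R_C, giving V_E = 1.09 V.
I_C = (V_CC − 0.2 − V_E)/R_C = (5.9 − 1.09)/1 = 4.81 mA.
Check: I_B = (4 − 1.09)/18 = 0.161 mA, and β·I_B = 8.07 mA > I_C, confirming saturation.

saturation; I_C ≈ 4.8 mA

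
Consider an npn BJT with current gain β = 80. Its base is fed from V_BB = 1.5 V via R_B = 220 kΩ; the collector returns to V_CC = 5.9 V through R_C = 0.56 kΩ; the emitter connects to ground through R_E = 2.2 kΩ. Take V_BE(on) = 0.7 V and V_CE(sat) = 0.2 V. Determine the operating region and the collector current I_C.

Assume active. Base-emitter loop: I_B = (V_BB − V_BE)/(R_B + (β+1)R_E) = (1.5 − 0.7)/(220 + 81×2.2) = 0.00201 mA.
I_C = β·I_B = 80×0.00201 = 0.161 mA.
V_CE = V_CC − I_C·R_C − I_E·R_E = 5.9 − 0.161×0.56 − 0.163×2.2 = 5.45 V > V_CE(sat), so the active-region assumption holds.

active; I_C ≈ 0.16 mA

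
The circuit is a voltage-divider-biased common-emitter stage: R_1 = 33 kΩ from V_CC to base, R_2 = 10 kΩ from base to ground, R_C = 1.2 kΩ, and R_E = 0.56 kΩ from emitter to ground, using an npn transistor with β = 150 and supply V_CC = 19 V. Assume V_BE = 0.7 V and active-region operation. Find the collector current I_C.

Thevenize the base divider: V_Th = V_CC·R_2/(R_1+R_2) = 19×10/43 = 4.42 V, R_Th = R_1‖R_2 = 7.67 kΩ.
Base-emitter loop: V_Th = I_B·R_Th + V_BE + (β+1)I_B·R_E, so I_B = (4.42 − 0.7) / (7.67 + 151×0.56) = 0.0403 mA.
I_C = β·I_B = 150×0.0403 = 6.05 mA, and I_E = (β+1)I_B = 6.09 mA.
V_CE = V_CC − I_C·R_C − I_E·R_E = 19 − 6.05×1.2 − 6.09×0.56 = 8.33 V.
V_CE = 8.33 V > 0.2 V confirms active-region operation.

I_C ≈ 6 mA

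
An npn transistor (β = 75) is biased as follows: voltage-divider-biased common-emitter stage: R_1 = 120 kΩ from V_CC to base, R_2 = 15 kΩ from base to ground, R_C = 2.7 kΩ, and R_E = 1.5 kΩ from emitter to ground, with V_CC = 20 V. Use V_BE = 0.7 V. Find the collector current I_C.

I_C ≈ 0.9 mA

Thevenize the base divider: V_Th = V_CC·R_2/(R_1+R_2) = 20×15/135 = 2.22 V, R_Th = R_1‖R_2 = 13.3 kΩ.
Base-emitter loop: V_Th = I_B·R_Th + V_BE + (β+1)I_B·R_E, so I_B = (2.22 − 0.7) / (13.3 + 76×1.5) = 0.012 mA.
I_C = β·I_B = 75×0.012 = 0.897 mA, and I_E = (β+1)I_B = 0.909 mA.
V_CE = V_CC − I_C·R_C − I_E·R_E = 20 − 0.897×2.7 − 0.909×1.5 = 16.2 V.
V_CE = 16.2 V > 0.2 V confirms active-region operation.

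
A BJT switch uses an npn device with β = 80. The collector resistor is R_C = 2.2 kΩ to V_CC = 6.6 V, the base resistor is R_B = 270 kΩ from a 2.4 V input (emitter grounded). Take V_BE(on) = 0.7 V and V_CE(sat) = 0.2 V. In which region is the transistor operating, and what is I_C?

active; I_C ≈ 0.5 mA

Assume active. Base-emitter loop: I_B = (V_BB − V_BE)/R_B = (2.4 − 0.7)/270 = 0.0063 mA.
I_C = β·I_B = 80×0.0063 = 0.504 mA.
V_CE = V_CC − I_C·R_C = 6.6 − 0.504×2.2 = 5.49 V > V_CE(sat), so the active-region assumption holds.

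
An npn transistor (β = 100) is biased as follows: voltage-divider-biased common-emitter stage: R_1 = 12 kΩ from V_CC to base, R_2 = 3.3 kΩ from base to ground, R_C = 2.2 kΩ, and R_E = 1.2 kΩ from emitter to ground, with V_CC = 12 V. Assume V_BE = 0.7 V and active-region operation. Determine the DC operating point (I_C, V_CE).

Thevenize the base divider: V_Th = V_CC·R_2/(R_1+R_2) = 12×3.3/15.3 = 2.59 V, R_Th = R_1‖R_2 = 2.59 kΩ.
Base-emitter loop: V_Th = I_B·R_Th + V_BE + (β+1)I_B·R_E, so I_B = (2.59 − 0.7) / (2.59 + 101×1.2) = 0.0153 mA.
I_C = β·I_B = 100×0.0153 = 1.53 mA, and I_E = (β+1)I_B = 1.54 mA.
V_CE = V_CC − I_C·R_C − I_E·R_E = 12 − 1.53×2.2 − 1.54×1.2 = 6.8 V.
V_CE = 6.8 V > 0.2 V confirms active-region operation.

I_C ≈ 1.5 mA, V_CE ≈ 6.8 V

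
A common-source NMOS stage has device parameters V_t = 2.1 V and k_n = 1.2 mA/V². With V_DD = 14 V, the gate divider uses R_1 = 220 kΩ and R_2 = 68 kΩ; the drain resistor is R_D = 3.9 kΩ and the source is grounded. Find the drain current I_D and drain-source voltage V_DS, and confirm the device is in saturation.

V_G = V_DD·R_2/(R_1+R_2) = 14×68/288 = 3.31 V. With the source grounded, V_GS = V_G = 3.31 V.
Assume saturation: I_D = (k_n/2)(V_GS − V_t)² = (1.2/2)×(3.31 − 2.1)² = 0.6×1.21² = 0.872 mA.
V_DS = V_DD − I_D·R_D = 14 − 0.872×3.9 = 10.6 V.
Saturation requires V_DS ≥ V_GS − V_t = 1.21 V; 10.6 ≥ 1.21 ✓.

I_D ≈ 0.87 mA, V_DS ≈ 11 V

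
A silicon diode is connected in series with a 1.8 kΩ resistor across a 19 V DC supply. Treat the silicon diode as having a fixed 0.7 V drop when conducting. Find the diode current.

KVL around the loop: 19 = V_D + I·R = 0.7 + I × 1.8 kΩ.
So I = (19 − 0.7) / 1.8 kΩ = 18.3 / 1.8 = 10.2 mA.

I ≈ 10 mA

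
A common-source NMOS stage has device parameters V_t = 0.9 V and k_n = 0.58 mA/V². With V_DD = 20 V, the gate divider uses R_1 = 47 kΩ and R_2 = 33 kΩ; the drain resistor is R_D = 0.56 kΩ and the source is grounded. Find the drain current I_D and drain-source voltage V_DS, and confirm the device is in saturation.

V_G = V_DD·R_2/(R_1+R_2) = 20×33/80 = 8.25 V. With the source grounded, V_GS = V_G = 8.25 V.
Assume saturation: I_D = (k_n/2)(V_GS − V_t)² = (0.58/2)×(8.25 − 0.9)² = 0.29×7.35² = 15.7 mA.
V_DS = V_DD − I_D·R_D = 20 − 15.7×0.56 = 11.2 V.
Saturation requires V_DS ≥ V_GS − V_t = 7.35 V; 11.2 ≥ 7.35 ✓.

I_D ≈ 16 mA, V_DS ≈ 11 V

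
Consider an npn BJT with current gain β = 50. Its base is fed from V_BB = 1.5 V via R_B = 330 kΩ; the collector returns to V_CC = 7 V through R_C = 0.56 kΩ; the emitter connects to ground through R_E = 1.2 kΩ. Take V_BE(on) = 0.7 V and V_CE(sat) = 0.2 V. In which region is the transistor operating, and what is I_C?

Assume active. Base-emitter loop: I_B = (V_BB − V_BE)/(R_B + (β+1)R_E) = (1.5 − 0.7)/(330 + 51×1.2) = 0.00204 mA.
I_C = β·I_B = 50×0.00204 = 0.102 mA.
V_CE = V_CC − I_C·R_C − I_E·R_E = 7 − 0.102×0.56 − 0.104×1.2 = 6.82 V > V_CE(sat), so the active-region assumption holds.

active; I_C ≈ 0.1 mA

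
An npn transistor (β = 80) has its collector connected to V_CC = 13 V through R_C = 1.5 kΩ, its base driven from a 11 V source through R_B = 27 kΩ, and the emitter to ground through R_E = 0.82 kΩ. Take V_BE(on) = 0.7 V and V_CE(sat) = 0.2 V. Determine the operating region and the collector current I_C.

saturation; I_C ≈ 5.4 mA

Assume active: I_B = (11 − 0.7)/(27 + 81×0.82) = 0.11 mA, I_C = β·I_B = 8.82 mA.
Then V_CE = 13 − 8.82×1.5 − 8.93×0.82 = -7.55 V < 0.2 V — the active assumption fails.
Re-solve with V_CE = 0.2 V. KCL at the emitter: V_E/R_E = (V_BB−0.7−V_E)/R_B + (V_CC−0.2−V_E)/R_C, giving V_E = 4.64 V.
I_C = (V_CC − 0.2 − V_E)/R_C = (12.8 − 4.64)/1.5 = 5.44 mA.
Check: I_B = (10.3 − 4.64)/27 = 0.21 mA, and β·I_B = 16.8 mA > I_C, confirming saturation.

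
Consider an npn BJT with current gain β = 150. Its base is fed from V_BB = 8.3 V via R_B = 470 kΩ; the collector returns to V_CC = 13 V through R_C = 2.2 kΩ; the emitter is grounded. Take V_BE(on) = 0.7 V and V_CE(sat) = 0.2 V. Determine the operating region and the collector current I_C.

active; I_C ≈ 2.4 mA

Assume active. Base-emitter loop: I_B = (V_BB − V_BE)/R_B = (8.3 − 0.7)/470 = 0.0162 mA.
I_C = β·I_B = 150×0.0162 = 2.43 mA.
V_CE = V_CC − I_C·R_C = 13 − 2.43×2.2 = 7.66 V > V_CE(sat), so the active-region assumption holds.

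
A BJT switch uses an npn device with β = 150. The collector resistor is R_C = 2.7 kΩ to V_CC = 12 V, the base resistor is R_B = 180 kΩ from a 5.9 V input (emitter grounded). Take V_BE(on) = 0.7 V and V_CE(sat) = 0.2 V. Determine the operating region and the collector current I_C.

Assume active. Base-emitter loop: I_B = (V_BB − V_BE)/R_B = (5.9 − 0.7)/180 = 0.0289 mA.
I_C = β·I_B = 150×0.0289 = 4.33 mA.
V_CE = V_CC − I_C·R_C = 12 − 4.33×2.7 = 0.3 V > V_CE(sat), so the active-region assumption holds.

active; I_C ≈ 4.3 mA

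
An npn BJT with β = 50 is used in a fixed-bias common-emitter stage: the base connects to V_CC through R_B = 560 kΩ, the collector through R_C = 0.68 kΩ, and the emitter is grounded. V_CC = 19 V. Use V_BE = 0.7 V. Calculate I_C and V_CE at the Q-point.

Base loop: V_CC = I_B·R_B + V_BE, so I_B = (19 − 0.7)/560 kΩ = 0.0327 mA.
In the active region I_C = β·I_B = 50 × 0.0327 = 1.63 mA.
Collector loop: V_CE = V_CC − I_C·R_C = 19 − 1.63×0.68 = 17.9 V.
Since V_CE = 17.9 V > V_CE(sat) ≈ 0.2 V, the transistor is in the active region as assumed.

I_C ≈ 1.6 mA, V_CE ≈ 18 V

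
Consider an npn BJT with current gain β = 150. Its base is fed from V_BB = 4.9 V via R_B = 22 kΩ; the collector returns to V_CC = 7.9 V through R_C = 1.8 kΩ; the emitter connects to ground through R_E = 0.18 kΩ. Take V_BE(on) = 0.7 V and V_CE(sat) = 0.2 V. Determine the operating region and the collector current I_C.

Assume active: I_B = (4.9 − 0.7)/(22 + 151×0.18) = 0.0854 mA, I_C = β·I_B = 12.8 mA.
Then V_CE = 7.9 − 12.8×1.8 − 12.9×0.18 = -17.5 V < 0.2 V — the active assumption fails.
Re-solve with V_CE = 0.2 V. KCL at the emitter: V_E/R_E = (V_BB−0.7−V_E)/R_B + (V_CC−0.2−V_E)/R_C, giving V_E = 0.726 V.
I_C = (V_CC − 0.2 − V_E)/R_C = (7.7 − 0.726)/1.8 = 3.87 mA.
Check: I_B = (4.2 − 0.726)/22 = 0.158 mA, and β·I_B = 23.7 mA > I_C, confirming saturation.

saturation; I_C ≈ 3.9 mA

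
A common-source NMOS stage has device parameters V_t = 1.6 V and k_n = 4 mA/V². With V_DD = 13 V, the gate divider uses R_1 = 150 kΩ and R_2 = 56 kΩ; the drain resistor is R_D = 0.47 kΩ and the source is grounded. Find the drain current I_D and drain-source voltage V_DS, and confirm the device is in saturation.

V_G = V_DD·R_2/(R_1+R_2) = 13×56/206 = 3.53 V. With the source grounded, V_GS = V_G = 3.53 V.
Assume saturation: I_D = (k_n/2)(V_GS − V_t)² = (4/2)×(3.53 − 1.6)² = 2×1.93² = 7.48 mA.
V_DS = V_DD − I_D·R_D = 13 − 7.48×0.47 = 9.48 V.
Saturation requires V_DS ≥ V_GS − V_t = 1.93 V; 9.48 ≥ 1.93 ✓.

I_D ≈ 7.5 mA, V_DS ≈ 9.5 V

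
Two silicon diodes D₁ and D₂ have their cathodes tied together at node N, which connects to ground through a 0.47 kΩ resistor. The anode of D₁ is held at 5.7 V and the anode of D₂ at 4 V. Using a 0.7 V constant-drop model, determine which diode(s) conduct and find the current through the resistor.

Assume both conduct. Then node N would need to be at both 5.7−0.7 = 5 V and 4−0.7 = 3.3 V, which is impossible.
Assume only D₁ conducts: V_N = 5.7 − 0.7 = 5 V, so I_R = 5/0.47 = 10.6 mA.
Check D₂: its anode-to-cathode voltage is 4 − 5 = -1 V < 0.7 V, so it is off. The assumption is consistent.

Only D₁ conducts; I_R ≈ 11 mA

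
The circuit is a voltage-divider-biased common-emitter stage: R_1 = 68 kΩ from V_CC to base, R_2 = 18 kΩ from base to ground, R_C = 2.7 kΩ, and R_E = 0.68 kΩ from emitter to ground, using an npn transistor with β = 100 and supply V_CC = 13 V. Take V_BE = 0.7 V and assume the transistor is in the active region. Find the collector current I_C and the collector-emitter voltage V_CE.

Thevenize the base divider: V_Th = V_CC·R_2/(R_1+R_2) = 13×18/86 = 2.72 V, R_Th = R_1‖R_2 = 14.2 kΩ.
Base-emitter loop: V_Th = I_B·R_Th + V_BE + (β+1)I_B·R_E, so I_B = (2.72 − 0.7) / (14.2 + 101×0.68) = 0.0244 mA.
I_C = β·I_B = 100×0.0244 = 2.44 mA, and I_E = (β+1)I_B = 2.46 mA.
V_CE = V_CC − I_C·R_C − I_E·R_E = 13 − 2.44×2.7 − 2.46×0.68 = 4.74 V.
V_CE = 4.74 V > 0.2 V confirms active-region operation.

I_C ≈ 2.4 mA, V_CE ≈ 4.7 V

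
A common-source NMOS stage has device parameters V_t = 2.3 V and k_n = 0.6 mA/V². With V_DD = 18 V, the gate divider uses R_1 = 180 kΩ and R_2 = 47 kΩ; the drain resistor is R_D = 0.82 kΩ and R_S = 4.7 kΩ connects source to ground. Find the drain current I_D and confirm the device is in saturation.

V_G = V_DD·R_2/(R_1+R_2) = 18×47/227 = 3.73 V.
Assume saturation: I_D = (k_n/2)(V_GS − V_t)² with V_GS = V_G − I_D·R_S = 3.73 − 4.7·I_D.
Substituting gives 6.63·I_D² − 5.02·I_D + 0.611 = 0, with roots I_D = 0.152 or 0.606 mA.
The root I_D = 0.606 mA gives V_GS = 0.879 V ≤ V_t, so take I_D = 0.152 mA.
Then V_GS = 3.01 V and V_DS = V_DD − I_D(R_D+R_S) = 18 − 0.152×5.52 = 17.2 V.
Saturation requires V_DS ≥ V_GS − V_t = 0.712 V; 17.2 ≥ 0.712 ✓.

I_D ≈ 0.15 mA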